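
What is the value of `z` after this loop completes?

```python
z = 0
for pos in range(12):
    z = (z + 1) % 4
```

Increment mod 4, 12 times = 0
`z` takes the values: 0 → 1 → 2 → 3 → 0 → 1 → 2 → 3 → 0 → 1 → 2 → 3 → 0

Answer: 0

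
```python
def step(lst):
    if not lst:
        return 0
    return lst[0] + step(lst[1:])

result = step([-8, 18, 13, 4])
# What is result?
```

(-8) + 18 + 13 + 4 + 0 = 27

Answer: 27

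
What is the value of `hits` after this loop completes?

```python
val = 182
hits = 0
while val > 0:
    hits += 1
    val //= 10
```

Count digits by repeated division by 10
`hits` takes the values: 0 → 1 → 2 → 3

Answer: 3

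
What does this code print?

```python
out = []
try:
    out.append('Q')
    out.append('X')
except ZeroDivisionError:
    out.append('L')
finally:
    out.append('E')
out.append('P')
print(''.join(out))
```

Execution trace: 'Q' (try body) → 'X' (try body, no exception) → 'E' (finally) → 'P' (after the try/except). Output: QXEP

Answer: QXEP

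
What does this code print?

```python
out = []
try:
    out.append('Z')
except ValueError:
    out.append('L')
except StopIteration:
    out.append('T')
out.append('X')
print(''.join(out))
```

Execution trace: 'Z' (try body, no exception) → 'X' (after the try/except). Output: ZX

Answer: ZX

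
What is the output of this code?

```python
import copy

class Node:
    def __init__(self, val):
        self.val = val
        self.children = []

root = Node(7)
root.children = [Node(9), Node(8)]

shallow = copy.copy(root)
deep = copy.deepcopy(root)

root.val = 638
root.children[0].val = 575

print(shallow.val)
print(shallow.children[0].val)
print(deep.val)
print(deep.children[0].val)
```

Key concept: deep copy with custom objects.
Step by step:
`root = Node(7)` → root = Node(val=7, children=[])
`root.children = [Node(9), Node(8)]` → root = Node(val=7, children=[Node(val=9, children=[]), Node(val=8, children=[])])
`shallow = copy.copy(root)` → shallow = Node(val=7, children=[Node(val=9, children=[]), Node(val=8, children=[])])
`deep = copy.deepcopy(root)` → deep = Node(val=7, children=[Node(val=9, children=[]), Node(val=8, children=[])])
`root.val = 638` → root = Node(val=638, children=[Node(val=9, children=[]), Node(val=8, children=[])])
`root.children[0].val = 575` → root = Node(val=638, children=[Node(val=575, children=[]), Node(val=8, children=[])]); shallow = Node(val=7, children=[Node(val=575, children=[]), Node(val=8, children=[])])
`print(shallow.val)` → prints 7
`print(shallow.children[0].val)` → prints 575
`print(deep.val)` → prints 7
`print(deep.children[0].val)` → prints 9

Answer:
7
575
7
9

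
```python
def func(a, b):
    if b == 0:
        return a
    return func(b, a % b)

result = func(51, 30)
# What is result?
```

func(51, 30) -> func(30, 21) -> func(21, 9) -> func(9, 3) -> func(3, 0) -> 3

Answer: 3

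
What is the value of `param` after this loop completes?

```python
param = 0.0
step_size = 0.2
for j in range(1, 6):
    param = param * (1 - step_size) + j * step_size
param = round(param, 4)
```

Moving average with lr=0.2
`param` takes the values: 0.0 → 0.2 → 0.56 → 1.048 → 1.6384 → 2.31072 → 2.3107

Answer: 2.3107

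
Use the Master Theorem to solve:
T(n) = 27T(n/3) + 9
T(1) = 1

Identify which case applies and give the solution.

a=27, b=3, f(n)=9. log_3(27) = 3. Since c=0 < 3, Case 1 applies: T(n) = Θ(n^log_b(a)) = O(n^3).

Answer: O(n^3) - Case 1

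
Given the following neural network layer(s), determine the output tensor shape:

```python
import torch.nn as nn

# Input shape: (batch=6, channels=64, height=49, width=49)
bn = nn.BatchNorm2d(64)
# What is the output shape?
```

Input: (6, 64, 49, 49) -> Output: (6, 64, 49, 49)

Answer: (6, 64, 49, 49)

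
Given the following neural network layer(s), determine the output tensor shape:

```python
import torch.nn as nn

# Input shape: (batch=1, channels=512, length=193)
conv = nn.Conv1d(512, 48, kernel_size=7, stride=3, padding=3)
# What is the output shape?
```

Input: (1, 512, 193) -> Output: (1, 48, 65)

Answer: (1, 48, 65)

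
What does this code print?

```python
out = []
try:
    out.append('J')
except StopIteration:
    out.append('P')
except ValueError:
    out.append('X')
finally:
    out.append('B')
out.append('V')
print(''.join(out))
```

Execution trace: 'J' (try body, no exception) → 'B' (finally) → 'V' (after the try/except). Output: JBV

Answer: JBV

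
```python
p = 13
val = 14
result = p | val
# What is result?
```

Trace:
`p = 13` → p = 13
`val = 14` → val = 14
`result = p | val` → result = 15
So result = 15

Answer: 15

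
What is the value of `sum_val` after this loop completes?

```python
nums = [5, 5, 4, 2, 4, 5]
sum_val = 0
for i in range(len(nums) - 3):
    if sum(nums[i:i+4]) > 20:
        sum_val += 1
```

Count windows with sum > 20
`sum_val` takes the values: 0

Answer: 0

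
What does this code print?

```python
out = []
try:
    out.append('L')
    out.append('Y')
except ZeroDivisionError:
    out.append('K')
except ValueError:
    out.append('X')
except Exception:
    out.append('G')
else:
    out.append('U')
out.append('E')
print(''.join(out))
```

Execution trace: 'L' (try body) → 'Y' (try body, no exception) → 'U' (else) → 'E' (after the try/except). Output: LYUE

Answer: LYUE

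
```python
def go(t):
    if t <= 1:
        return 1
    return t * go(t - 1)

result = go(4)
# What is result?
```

go(4) = 4 * 3 * 2 * 1 = 24

Answer: 24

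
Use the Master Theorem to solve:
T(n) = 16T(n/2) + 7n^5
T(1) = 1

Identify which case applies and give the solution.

a=16, b=2, f(n)=7n^5. log_2(16) = 4. Since c=5 > 4 and the regularity condition holds (16(n/2)^5 = (16/2^5)n^5 with 16/2^5 < 1), Case 3 applies: T(n) = Θ(f(n)) = O(n^5).

Answer: O(n^5) - Case 3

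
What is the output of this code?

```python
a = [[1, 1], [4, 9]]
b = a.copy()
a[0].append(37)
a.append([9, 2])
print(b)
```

Key concept: shallow copy with nested lists.
Step by step:
`a = [[1, 1], [4, 9]]` → a = [[1, 1], [4, 9]]
`b = a.copy()` → b = [[1, 1], [4, 9]]
`a[0].append(37)` → a = [[1, 1, 37], [4, 9]]; b = [[1, 1, 37], [4, 9]]
`a.append([9, 2])` → a = [[1, 1, 37], [4, 9], [9, 2]]
`print(b)` → prints [[1, 1, 37], [4, 9]]

Answer: [[1, 1, 37], [4, 9]]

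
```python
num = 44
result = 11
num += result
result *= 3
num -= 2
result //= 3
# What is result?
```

Trace:
`num = 44` → num = 44
`result = 11` → result = 11
`num += result` → num = 55
`result *= 3` → result = 33
`num -= 2` → num = 53
`result //= 3` → result = 11
So result = 11

Answer: 11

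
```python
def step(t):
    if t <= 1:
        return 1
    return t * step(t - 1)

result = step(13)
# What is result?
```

step(13) = 13 * 12 * 11 * 10 * 9 * 8 * 7 * 6 * 5 * 4 * 3 * 2 * 1 = 6227020800

Answer: 6227020800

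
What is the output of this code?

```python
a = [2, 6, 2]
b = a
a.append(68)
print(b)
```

Key concept: basic list aliasing.
Step by step:
`a = [2, 6, 2]` → a = [2, 6, 2]
`b = a` → b = [2, 6, 2] (same object as a)
`a.append(68)` → a = [2, 6, 2, 68] (same object as b); b = [2, 6, 2, 68] (same object as a)
`print(b)` → prints [2, 6, 2, 68]

Answer: [2, 6, 2, 68]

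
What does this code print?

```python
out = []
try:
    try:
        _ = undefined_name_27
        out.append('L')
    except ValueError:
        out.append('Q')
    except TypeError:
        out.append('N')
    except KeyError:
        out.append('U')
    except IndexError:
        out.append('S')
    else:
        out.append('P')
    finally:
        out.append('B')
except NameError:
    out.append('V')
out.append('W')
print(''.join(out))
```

Execution trace: 'B' (finally) → 'V' (outer except NameError) → 'W' (after the try/except). Output: BVW

Answer: BVW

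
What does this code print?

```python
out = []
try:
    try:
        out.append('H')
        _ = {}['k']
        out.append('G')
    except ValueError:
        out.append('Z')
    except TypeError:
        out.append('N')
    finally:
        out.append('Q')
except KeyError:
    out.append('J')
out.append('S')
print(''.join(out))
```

Execution trace: 'H' (inner try body) → 'Q' (inner finally) → 'J' (outer except KeyError) → 'S' (after the try/except). Output: HQJS

Answer: HQJS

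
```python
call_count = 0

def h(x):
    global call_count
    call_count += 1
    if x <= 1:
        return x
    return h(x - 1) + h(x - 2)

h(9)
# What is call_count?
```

Calls(x) = 1 + Calls(x-1) + Calls(x-2); Calls(0)=Calls(1)=1. For x=9 this gives 109.

Answer: 109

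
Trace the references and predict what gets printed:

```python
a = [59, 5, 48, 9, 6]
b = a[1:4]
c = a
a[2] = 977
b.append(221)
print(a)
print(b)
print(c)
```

Key concept: slice vs alias.
Step by step:
`a = [59, 5, 48, 9, 6]` → a = [59, 5, 48, 9, 6]
`b = a[1:4]` → b = [5, 48, 9]
`c = a` → c = [59, 5, 48, 9, 6] (same object as a)
`a[2] = 977` → a = [59, 5, 977, 9, 6] (same object as c); c = [59, 5, 977, 9, 6] (same object as a)
`b.append(221)` → b = [5, 48, 9, 221]
`print(a)` → prints [59, 5, 977, 9, 6]
`print(b)` → prints [5, 48, 9, 221]
`print(c)` → prints [59, 5, 977, 9, 6]

Answer:
[59, 5, 977, 9, 6]
[5, 48, 9, 221]
[59, 5, 977, 9, 6]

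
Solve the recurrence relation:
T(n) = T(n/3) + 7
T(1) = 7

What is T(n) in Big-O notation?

Each step divides n by 3 and adds 7. After log_3(n) steps we reach T(1)=7. So T(n) = 7·log_3(n) + 7 = O(log n).

Answer: O(log n)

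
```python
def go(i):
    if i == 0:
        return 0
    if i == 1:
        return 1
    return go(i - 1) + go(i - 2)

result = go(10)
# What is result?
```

Build up from base cases: go(0)=0, go(1)=1, go(2)=1, go(3)=2, go(4)=3, go(5)=5, go(6)=8, ..., go(10)=55

Answer: 55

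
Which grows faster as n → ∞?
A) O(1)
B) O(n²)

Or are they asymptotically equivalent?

O(1) vs O(n²): Higher order terms dominate.

Answer: B) O(n²) grows faster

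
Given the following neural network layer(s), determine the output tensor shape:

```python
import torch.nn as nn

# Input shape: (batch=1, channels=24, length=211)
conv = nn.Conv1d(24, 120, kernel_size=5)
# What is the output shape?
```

Input: (1, 24, 211) -> Output: (1, 120, 207)

Answer: (1, 120, 207)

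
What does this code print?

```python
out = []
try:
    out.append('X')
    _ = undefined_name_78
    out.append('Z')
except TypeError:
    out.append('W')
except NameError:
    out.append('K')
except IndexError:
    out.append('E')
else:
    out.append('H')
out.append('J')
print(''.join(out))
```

Execution trace: 'X' (try body) → 'K' (except NameError) → 'J' (after the try/except). Output: XKJ

Answer: XKJ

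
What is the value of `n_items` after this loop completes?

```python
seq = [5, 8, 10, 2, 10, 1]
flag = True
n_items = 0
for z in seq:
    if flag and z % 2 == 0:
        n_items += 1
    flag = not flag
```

Count even values at even positions
`n_items` takes the values: 0 → 1 → 2

Answer: 2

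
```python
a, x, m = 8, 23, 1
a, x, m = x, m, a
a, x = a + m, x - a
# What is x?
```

Trace:
`a, x, m = 8, 23, 1` → a = 8; x = 23; m = 1
`a, x, m = x, m, a` → a = 23; x = 1; m = 8
`a, x = a + m, x - a` → a = 31; x = -22
So x = -22

Answer: -22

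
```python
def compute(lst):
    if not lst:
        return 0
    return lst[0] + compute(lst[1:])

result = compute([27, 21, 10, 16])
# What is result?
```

27 + 21 + 10 + 16 + 0 = 74

Answer: 74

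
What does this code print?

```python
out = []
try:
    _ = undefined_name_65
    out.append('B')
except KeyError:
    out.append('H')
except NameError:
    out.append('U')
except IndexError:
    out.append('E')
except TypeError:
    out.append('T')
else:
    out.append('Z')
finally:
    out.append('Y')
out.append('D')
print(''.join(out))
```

Execution trace: 'U' (except NameError) → 'Y' (finally) → 'D' (after the try/except). Output: UYD

Answer: UYD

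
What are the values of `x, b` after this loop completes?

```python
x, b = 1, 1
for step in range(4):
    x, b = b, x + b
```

Fibonacci: after 4 iterations
`x, b` takes the values: (1, 1) → (1, 2) → (2, 3) → (3, 5) → (5, 8)

Answer: 5, 8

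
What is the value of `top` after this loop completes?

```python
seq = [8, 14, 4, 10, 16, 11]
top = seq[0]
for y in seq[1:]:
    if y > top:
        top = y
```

Maximum of [8, 14, 4, 10, 16, 11]
`top` takes the values: 8 → 14 → 16

Answer: 16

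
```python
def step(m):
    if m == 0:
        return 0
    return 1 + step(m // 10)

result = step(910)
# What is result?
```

Count of digits of 910: 3

Answer: 3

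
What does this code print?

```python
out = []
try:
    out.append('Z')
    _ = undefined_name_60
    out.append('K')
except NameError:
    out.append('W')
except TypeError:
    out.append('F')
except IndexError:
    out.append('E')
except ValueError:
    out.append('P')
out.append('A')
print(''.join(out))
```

Execution trace: 'Z' (try body) → 'W' (except NameError) → 'A' (after the try/except). Output: ZWA

Answer: ZWA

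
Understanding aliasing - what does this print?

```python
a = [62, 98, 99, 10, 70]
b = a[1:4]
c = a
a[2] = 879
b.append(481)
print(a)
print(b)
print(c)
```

Key concept: slice vs alias.
Step by step:
`a = [62, 98, 99, 10, 70]` → a = [62, 98, 99, 10, 70]
`b = a[1:4]` → b = [98, 99, 10]
`c = a` → c = [62, 98, 99, 10, 70] (same object as a)
`a[2] = 879` → a = [62, 98, 879, 10, 70] (same object as c); c = [62, 98, 879, 10, 70] (same object as a)
`b.append(481)` → b = [98, 99, 10, 481]
`print(a)` → prints [62, 98, 879, 10, 70]
`print(b)` → prints [98, 99, 10, 481]
`print(c)` → prints [62, 98, 879, 10, 70]

Answer:
[62, 98, 879, 10, 70]
[98, 99, 10, 481]
[62, 98, 879, 10, 70]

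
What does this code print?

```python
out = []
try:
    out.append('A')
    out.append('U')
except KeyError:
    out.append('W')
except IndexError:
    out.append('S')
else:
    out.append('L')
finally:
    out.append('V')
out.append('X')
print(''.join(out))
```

Execution trace: 'A' (try body) → 'U' (try body, no exception) → 'L' (else) → 'V' (finally) → 'X' (after the try/except). Output: AULVX

Answer: AULVX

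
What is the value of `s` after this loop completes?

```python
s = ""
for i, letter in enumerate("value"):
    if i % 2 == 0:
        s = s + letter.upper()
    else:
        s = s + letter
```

Uppercase even positions in 'value'
`s` takes the values: "" → "V" → "Va" → "VaL" → "VaLu" → "VaLuE"

Answer: "VaLuE"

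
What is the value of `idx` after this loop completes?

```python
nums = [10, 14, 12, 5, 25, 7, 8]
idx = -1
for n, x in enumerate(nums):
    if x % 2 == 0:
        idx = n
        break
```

First even number index in [10, 14, 12, 5, 25, 7, 8]
`idx` takes the values: -1 → 0

Answer: 0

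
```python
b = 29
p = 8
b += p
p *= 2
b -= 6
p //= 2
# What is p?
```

Trace:
`b = 29` → b = 29
`p = 8` → p = 8
`b += p` → b = 37
`p *= 2` → p = 16
`b -= 6` → b = 31
`p //= 2` → p = 8
So p = 8

Answer: 8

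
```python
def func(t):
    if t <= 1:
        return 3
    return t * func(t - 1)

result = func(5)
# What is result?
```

func(5) = 5 * 4 * 3 * 2 * 3 = 360

Answer: 360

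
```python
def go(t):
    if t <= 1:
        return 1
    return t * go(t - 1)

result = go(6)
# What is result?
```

go(6) = 6 * 5 * 4 * 3 * 2 * 1 = 720

Answer: 720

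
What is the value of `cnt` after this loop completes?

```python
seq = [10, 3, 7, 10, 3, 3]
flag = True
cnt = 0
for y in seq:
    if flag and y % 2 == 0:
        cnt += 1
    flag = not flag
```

Count even values at even positions
`cnt` takes the values: 0 → 1

Answer: 1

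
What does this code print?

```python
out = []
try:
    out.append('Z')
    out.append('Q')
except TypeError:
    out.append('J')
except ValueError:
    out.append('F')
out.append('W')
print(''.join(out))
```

Execution trace: 'Z' (try body) → 'Q' (try body, no exception) → 'W' (after the try/except). Output: ZQW

Answer: ZQW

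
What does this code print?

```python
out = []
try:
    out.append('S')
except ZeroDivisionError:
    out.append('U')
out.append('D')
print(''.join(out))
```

Execution trace: 'S' (try body, no exception) → 'D' (after the try/except). Output: SD

Answer: SD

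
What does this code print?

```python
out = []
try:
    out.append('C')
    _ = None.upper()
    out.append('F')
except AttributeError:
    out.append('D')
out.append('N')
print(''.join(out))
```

Execution trace: 'C' (try body) → 'D' (except AttributeError) → 'N' (after the try/except). Output: CDN

Answer: CDN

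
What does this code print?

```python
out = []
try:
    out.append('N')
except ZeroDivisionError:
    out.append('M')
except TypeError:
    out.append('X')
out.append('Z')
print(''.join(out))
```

Execution trace: 'N' (try body, no exception) → 'Z' (after the try/except). Output: NZ

Answer: NZ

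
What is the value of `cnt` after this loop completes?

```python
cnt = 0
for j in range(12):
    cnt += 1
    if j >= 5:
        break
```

Loop breaks when j reaches 5, cnt is 6
`cnt` takes the values: 0 → 1 → 2 → 3 → 4 → 5 → 6

Answer: 6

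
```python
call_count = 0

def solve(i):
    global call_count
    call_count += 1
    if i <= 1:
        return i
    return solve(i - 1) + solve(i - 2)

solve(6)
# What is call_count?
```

Calls(i) = 1 + Calls(i-1) + Calls(i-2); Calls(0)=Calls(1)=1. For i=6 this gives 25.

Answer: 25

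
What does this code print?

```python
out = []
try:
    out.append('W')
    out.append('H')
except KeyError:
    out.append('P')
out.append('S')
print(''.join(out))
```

Execution trace: 'W' (try body) → 'H' (try body, no exception) → 'S' (after the try/except). Output: WHS

Answer: WHS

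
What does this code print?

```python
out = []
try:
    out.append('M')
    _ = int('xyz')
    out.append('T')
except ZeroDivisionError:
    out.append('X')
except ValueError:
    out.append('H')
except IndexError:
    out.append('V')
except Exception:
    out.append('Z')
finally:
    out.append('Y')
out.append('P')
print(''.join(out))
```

Execution trace: 'M' (try body) → 'H' (except ValueError) → 'Y' (finally) → 'P' (after the try/except). Output: MHYP

Answer: MHYP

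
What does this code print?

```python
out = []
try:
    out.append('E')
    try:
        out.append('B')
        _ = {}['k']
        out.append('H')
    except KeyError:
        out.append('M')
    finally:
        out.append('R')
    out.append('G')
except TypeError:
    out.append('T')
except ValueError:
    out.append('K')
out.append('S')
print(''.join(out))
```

Execution trace: 'E' (try body) → 'B' (inner try body) → 'M' (inner except KeyError) → 'R' (inner finally) → 'G' (try body, no exception) → 'S' (after the try/except). Output: EBMRGS

Answer: EBMRGS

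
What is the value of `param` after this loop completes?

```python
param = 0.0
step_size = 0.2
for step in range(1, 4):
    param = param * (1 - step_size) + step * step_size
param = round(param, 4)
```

Moving average with lr=0.2
`param` takes the values: 0.0 → 0.2 → 0.56 → 1.048

Answer: 1.048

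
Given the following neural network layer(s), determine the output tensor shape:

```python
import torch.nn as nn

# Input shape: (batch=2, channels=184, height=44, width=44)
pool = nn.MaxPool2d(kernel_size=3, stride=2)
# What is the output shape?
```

Input: (2, 184, 44, 44) -> Output: (2, 184, 21, 21)

Answer: (2, 184, 21, 21)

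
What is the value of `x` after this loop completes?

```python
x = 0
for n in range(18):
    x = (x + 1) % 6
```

Increment mod 6, 18 times = 0
`x` takes the values: 0 → 1 → 2 → 3 → 4 → 5 → 0 → 1 → 2 → 3 → 4 → 5 → 0 → 1 → 2 → 3 → 4 → 5 → 0

Answer: 0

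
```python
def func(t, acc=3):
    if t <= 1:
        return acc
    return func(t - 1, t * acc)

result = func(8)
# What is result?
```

Accumulator trace (n, acc): (8, 3) -> (7, 24) -> (6, 168) -> (5, 1008) -> (4, 5040) -> (3, 20160) -> (2, 60480) -> (1, 120960) -> return 120960

Answer: 120960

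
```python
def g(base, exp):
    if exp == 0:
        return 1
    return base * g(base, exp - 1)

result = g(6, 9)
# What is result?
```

g(6, 9) = 6 * 6 * 6 * 6 * 6 * 6 * 6 * 6 * 6 = 10077696

Answer: 10077696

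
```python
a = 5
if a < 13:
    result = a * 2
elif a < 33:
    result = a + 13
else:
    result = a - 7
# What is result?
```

Trace:
`a = 5` → a = 5
`if a < 13: ...` → a < 13 is True → result = 10
So result = 10

Answer: 10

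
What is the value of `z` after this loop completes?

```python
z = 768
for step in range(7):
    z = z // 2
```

Halve 7 times: 768 // 2^7 = 6
`z` takes the values: 768 → 384 → 192 → 96 → 48 → 24 → 12 → 6

Answer: 6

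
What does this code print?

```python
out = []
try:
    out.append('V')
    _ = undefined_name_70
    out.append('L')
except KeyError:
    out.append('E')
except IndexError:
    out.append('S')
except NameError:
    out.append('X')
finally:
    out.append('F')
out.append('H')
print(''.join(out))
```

Execution trace: 'V' (try body) → 'X' (except NameError) → 'F' (finally) → 'H' (after the try/except). Output: VXFH

Answer: VXFH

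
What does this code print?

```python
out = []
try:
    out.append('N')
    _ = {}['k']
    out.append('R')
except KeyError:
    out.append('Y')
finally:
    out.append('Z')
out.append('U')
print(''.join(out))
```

Execution trace: 'N' (try body) → 'Y' (except KeyError) → 'Z' (finally) → 'U' (after the try/except). Output: NYZU

Answer: NYZU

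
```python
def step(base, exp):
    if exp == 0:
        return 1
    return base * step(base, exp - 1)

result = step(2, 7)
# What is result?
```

step(2, 7) = 2 * 2 * 2 * 2 * 2 * 2 * 2 = 128

Answer: 128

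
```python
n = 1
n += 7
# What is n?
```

Trace:
`n = 1` → n = 1
`n += 7` → n = 8
So n = 8

Answer: 8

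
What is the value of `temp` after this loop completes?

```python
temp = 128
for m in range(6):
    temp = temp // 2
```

Halve 6 times: 128 // 2^6 = 2
`temp` takes the values: 128 → 64 → 32 → 16 → 8 → 4 → 2

Answer: 2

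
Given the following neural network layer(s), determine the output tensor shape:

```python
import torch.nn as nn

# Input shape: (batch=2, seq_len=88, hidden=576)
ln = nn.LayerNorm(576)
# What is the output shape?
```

Input: (2, 88, 576) -> Output: (2, 88, 576)

Answer: (2, 88, 576)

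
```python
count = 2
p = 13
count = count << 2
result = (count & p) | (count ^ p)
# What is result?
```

Trace:
`count = 2` → count = 2
`p = 13` → p = 13
`count = count << 2` → count = 8
`result = (count & p) | (count ^ p)` → result = 13
So result = 13

Answer: 13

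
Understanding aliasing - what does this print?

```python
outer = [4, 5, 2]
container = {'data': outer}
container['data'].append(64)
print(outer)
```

Key concept: dict holds reference to list.
Step by step:
`outer = [4, 5, 2]` → outer = [4, 5, 2]
`container = {'data': outer}` → container = {'data': [4, 5, 2]}
`container['data'].append(64)` → outer = [4, 5, 2, 64]; container = {'data': [4, 5, 2, 64]}
`print(outer)` → prints [4, 5, 2, 64]

Answer: [4, 5, 2, 64]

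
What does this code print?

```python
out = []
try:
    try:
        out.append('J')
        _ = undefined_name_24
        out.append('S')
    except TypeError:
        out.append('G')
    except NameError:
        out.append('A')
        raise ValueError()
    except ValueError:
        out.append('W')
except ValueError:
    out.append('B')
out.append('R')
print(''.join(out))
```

Execution trace: 'J' (inner try body) → 'A' (inner except NameError) → 'B' (outer except ValueError) → 'R' (after the try/except). Output: JABR

Answer: JABR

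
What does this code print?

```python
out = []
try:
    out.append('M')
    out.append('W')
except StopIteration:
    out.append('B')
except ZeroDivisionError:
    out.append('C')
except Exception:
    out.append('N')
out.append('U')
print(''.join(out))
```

Execution trace: 'M' (try body) → 'W' (try body, no exception) → 'U' (after the try/except). Output: MWU

Answer: MWU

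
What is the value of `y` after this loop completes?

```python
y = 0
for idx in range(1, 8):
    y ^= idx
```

XOR of 1 to 7
`y` takes the values: 0 → 1 → 3 → 0 → 4 → 1 → 7 → 0

Answer: 0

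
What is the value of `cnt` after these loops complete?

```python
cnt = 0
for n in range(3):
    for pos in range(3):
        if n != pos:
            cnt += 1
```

3² - 3 (exclude diagonal)
`cnt` takes the values: 0 → 1 → 2 → 3 → 4 → 5 → 6

Answer: 6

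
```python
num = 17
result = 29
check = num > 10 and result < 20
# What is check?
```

Trace:
`num = 17` → num = 17
`result = 29` → result = 29
`check = num > 10 and result < 20` → check = False
So check = False

Answer: False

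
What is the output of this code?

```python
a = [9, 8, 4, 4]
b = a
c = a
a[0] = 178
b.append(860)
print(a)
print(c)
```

Key concept: multiple aliases.
Step by step:
`a = [9, 8, 4, 4]` → a = [9, 8, 4, 4]
`b = a` → b = [9, 8, 4, 4] (same object as a)
`c = a` → c = [9, 8, 4, 4] (same object as a, b)
`a[0] = 178` → a = [178, 8, 4, 4] (same object as b, c); b = [178, 8, 4, 4] (same object as a, c); c = [178, 8, 4, 4] (same object as a, b)
`b.append(860)` → a = [178, 8, 4, 4, 860] (same object as b, c); b = [178, 8, 4, 4, 860] (same object as a, c); c = [178, 8, 4, 4, 860] (same object as a, b)
`print(a)` → prints [178, 8, 4, 4, 860]
`print(c)` → prints [178, 8, 4, 4, 860]

Answer:
[178, 8, 4, 4, 860]
[178, 8, 4, 4, 860]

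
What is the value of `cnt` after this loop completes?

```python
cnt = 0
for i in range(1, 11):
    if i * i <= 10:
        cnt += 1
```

Count numbers where i² ≤ 10
`cnt` takes the values: 0 → 1 → 2 → 3

Answer: 3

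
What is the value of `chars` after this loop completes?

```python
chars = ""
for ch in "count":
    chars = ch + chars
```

Reverse 'count'
`chars` takes the values: "" → "c" → "oc" → "uoc" → "nuoc" → "tnuoc"

Answer: "tnuoc"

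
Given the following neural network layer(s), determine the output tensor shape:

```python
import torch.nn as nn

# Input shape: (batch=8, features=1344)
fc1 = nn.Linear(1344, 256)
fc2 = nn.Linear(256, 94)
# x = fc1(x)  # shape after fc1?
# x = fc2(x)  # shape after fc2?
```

Input: (8, 1344) -> after fc1: (8, 256) -> Output: (8, 94)

Answer: (8, 94)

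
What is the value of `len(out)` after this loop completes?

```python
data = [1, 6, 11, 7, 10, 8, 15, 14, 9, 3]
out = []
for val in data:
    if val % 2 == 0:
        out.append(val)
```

Count even numbers in [1, 6, 11, 7, 10, 8, 15, 14, 9, 3]
`out` takes the values: [] → [6] → [6, 10] → [6, 10, 8] → [6, 10, 8, 14]
So `len(out)` = 4

Answer: 4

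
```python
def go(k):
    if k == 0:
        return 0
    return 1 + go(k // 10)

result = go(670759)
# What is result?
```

Count of digits of 670759: 6

Answer: 6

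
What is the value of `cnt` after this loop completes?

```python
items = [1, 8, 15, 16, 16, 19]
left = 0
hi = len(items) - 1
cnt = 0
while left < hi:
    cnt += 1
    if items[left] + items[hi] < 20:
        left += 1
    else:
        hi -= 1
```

Steps to find pair summing to 20
`cnt` takes the values: 0 → 1 → 2 → 3 → 4 → 5

Answer: 5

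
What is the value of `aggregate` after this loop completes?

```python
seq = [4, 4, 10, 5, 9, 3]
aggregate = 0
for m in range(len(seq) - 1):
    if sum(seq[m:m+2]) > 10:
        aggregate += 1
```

Count windows with sum > 10
`aggregate` takes the values: 0 → 1 → 2 → 3 → 4

Answer: 4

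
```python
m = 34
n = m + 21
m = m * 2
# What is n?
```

Trace:
`m = 34` → m = 34
`n = m + 21` → n = 55
`m = m * 2` → m = 68
So n = 55

Answer: 55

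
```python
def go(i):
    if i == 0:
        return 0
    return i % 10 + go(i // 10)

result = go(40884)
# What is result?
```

Sum of digits of 40884: 4 + 8 + 8 + 0 + 4 = 24

Answer: 24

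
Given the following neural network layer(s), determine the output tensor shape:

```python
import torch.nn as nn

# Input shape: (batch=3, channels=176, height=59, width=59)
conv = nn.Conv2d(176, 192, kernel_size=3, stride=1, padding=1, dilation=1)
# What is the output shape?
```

Input: (3, 176, 59, 59) -> Output: (3, 192, 59, 59)

Answer: (3, 192, 59, 59)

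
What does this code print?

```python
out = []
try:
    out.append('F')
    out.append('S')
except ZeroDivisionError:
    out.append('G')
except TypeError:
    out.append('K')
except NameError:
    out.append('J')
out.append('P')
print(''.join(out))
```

Execution trace: 'F' (try body) → 'S' (try body, no exception) → 'P' (after the try/except). Output: FSP

Answer: FSP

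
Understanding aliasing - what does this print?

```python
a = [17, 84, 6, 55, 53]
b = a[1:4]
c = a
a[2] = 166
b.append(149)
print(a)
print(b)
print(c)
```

Key concept: slice vs alias.
Step by step:
`a = [17, 84, 6, 55, 53]` → a = [17, 84, 6, 55, 53]
`b = a[1:4]` → b = [84, 6, 55]
`c = a` → c = [17, 84, 6, 55, 53] (same object as a)
`a[2] = 166` → a = [17, 84, 166, 55, 53] (same object as c); c = [17, 84, 166, 55, 53] (same object as a)
`b.append(149)` → b = [84, 6, 55, 149]
`print(a)` → prints [17, 84, 166, 55, 53]
`print(b)` → prints [84, 6, 55, 149]
`print(c)` → prints [17, 84, 166, 55, 53]

Answer:
[17, 84, 166, 55, 53]
[84, 6, 55, 149]
[17, 84, 166, 55, 53]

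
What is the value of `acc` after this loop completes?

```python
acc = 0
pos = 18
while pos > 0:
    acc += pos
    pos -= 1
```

Sum 18 down to 1
`acc` takes the values: 0 → 18 → 35 → 51 → 66 → 80 → 93 → 105 → 116 → 126 → 135 → 143 → 150 → 156 → 161 → 165 → 168 → 170 → 171

Answer: 171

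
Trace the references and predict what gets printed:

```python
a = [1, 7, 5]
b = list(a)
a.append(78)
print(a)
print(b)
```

Key concept: list() constructor creates copy.
Step by step:
`a = [1, 7, 5]` → a = [1, 7, 5]
`b = list(a)` → b = [1, 7, 5]
`a.append(78)` → a = [1, 7, 5, 78]
`print(a)` → prints [1, 7, 5, 78]
`print(b)` → prints [1, 7, 5]

Answer:
[1, 7, 5, 78]
[1, 7, 5]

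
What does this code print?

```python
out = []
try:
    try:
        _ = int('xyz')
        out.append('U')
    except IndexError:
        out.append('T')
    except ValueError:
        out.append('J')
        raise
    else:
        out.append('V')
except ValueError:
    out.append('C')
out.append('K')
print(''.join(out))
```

Execution trace: 'J' (except ValueError) → 'C' (outer except ValueError) → 'K' (after the try/except). Output: JCK

Answer: JCK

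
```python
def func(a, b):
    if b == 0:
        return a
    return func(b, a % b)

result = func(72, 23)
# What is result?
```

func(72, 23) -> func(23, 3) -> func(3, 2) -> func(2, 1) -> func(1, 0) -> 1

Answer: 1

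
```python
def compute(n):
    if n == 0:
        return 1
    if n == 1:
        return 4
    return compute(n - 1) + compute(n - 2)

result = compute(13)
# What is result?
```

Build up from base cases: compute(0)=1, compute(1)=4, compute(2)=5, compute(3)=9, compute(4)=14, compute(5)=23, compute(6)=37, ..., compute(13)=1076

Answer: 1076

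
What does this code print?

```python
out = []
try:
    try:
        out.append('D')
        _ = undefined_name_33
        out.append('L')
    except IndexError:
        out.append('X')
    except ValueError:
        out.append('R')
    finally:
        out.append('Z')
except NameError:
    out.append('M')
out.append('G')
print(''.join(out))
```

Execution trace: 'D' (try body) → 'Z' (finally) → 'M' (outer except NameError) → 'G' (after the try/except). Output: DZMG

Answer: DZMG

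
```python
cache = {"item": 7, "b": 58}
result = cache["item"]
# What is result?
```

Trace:
`cache = {"item": 7, "b": 58}` → cache = {'item': 7, 'b': 58}
`result = cache["item"]` → result = 7
So result = 7

Answer: 7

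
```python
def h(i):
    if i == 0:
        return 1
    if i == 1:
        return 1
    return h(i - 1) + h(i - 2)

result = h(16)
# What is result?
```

Build up from base cases: h(0)=1, h(1)=1, h(2)=2, h(3)=3, h(4)=5, h(5)=8, h(6)=13, ..., h(16)=1597

Answer: 1597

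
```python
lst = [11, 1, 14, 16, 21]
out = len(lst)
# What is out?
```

Trace:
`lst = [11, 1, 14, 16, 21]` → lst = [11, 1, 14, 16, 21]
`out = len(lst)` → out = 5
So out = 5

Answer: 5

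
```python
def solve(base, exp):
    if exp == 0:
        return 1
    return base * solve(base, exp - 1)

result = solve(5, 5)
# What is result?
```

solve(5, 5) = 5 * 5 * 5 * 5 * 5 = 3125

Answer: 3125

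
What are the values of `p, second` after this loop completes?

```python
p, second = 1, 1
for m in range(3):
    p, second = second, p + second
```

Fibonacci: after 3 iterations
`p, second` takes the values: (1, 1) → (1, 2) → (2, 3) → (3, 5)

Answer: 3, 5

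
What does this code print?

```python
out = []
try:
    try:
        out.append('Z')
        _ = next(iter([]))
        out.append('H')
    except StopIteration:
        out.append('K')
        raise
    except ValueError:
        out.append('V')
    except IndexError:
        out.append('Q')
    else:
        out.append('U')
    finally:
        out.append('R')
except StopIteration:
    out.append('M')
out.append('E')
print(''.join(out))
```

Execution trace: 'Z' (inner try body) → 'K' (inner except StopIteration) → 'R' (inner finally) → 'M' (outer except StopIteration) → 'E' (after the try/except). Output: ZKRME

Answer: ZKRME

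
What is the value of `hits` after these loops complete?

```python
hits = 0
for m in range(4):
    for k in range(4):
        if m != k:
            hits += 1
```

4² - 4 (exclude diagonal)
`hits` takes the values: 0 → 1 → 2 → 3 → 4 → 5 → 6 → 7 → 8 → 9 → 10 → 11 → 12

Answer: 12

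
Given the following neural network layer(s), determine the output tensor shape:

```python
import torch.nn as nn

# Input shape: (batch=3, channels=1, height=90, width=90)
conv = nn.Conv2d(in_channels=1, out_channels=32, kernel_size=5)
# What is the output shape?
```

Input: (3, 1, 90, 90) -> Output: (3, 32, 86, 86)

Answer: (3, 32, 86, 86)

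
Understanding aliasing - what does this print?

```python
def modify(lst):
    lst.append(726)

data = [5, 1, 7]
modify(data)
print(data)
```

Key concept: function modifies passed list.
Step by step:
`data = [5, 1, 7]` → data = [5, 1, 7]
`modify(data)` → data = [5, 1, 7, 726]
`print(data)` → prints [5, 1, 7, 726]

Answer: [5, 1, 7, 726]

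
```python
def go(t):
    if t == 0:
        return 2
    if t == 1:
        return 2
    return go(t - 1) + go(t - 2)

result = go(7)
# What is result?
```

Build up from base cases: go(0)=2, go(1)=2, go(2)=4, go(3)=6, go(4)=10, go(5)=16, go(6)=26, ..., go(7)=42

Answer: 42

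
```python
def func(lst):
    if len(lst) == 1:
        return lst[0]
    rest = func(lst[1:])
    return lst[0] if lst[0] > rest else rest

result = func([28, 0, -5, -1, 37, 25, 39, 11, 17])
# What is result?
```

Recursive max over [28, 0, -5, -1, 37, 25, 39, 11, 17] = 39

Answer: 39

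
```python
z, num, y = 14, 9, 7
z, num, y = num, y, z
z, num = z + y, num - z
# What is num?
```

Trace:
`z, num, y = 14, 9, 7` → z = 14; num = 9; y = 7
`z, num, y = num, y, z` → z = 9; num = 7; y = 14
`z, num = z + y, num - z` → z = 23; num = -2
So num = -2

Answer: -2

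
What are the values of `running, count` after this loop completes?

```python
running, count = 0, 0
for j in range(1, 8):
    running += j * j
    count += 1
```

Sum of squares and count
`running, count` takes the values: (0, 0) → (1, 0) → (1, 1) → (5, 1) → (5, 2) → (14, 2) → (14, 3) → (30, 3) → (30, 4) → (55, 4) → (55, 5) → (91, 5) → (91, 6) → (140, 6) → (140, 7)

Answer: 140, 7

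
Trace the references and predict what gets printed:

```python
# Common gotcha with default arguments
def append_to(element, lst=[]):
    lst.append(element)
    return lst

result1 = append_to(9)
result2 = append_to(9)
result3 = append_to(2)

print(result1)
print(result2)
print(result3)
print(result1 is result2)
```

Key concept: mutable default argument gotcha.
Step by step:
`result1 = append_to(9)` → result1 = [9]
`result2 = append_to(9)` → result1 = [9, 9] (same object as result2); result2 = [9, 9] (same object as result1)
`result3 = append_to(2)` → result1 = [9, 9, 2] (same object as result2, result3); result2 = [9, 9, 2] (same object as result1, result3); result3 = [9, 9, 2] (same object as result1, result2)
`print(result1)` → prints [9, 9, 2]
`print(result2)` → prints [9, 9, 2]
`print(result3)` → prints [9, 9, 2]
`print(result1 is result2)` → prints True

Answer:
[9, 9, 2]
[9, 9, 2]
[9, 9, 2]
True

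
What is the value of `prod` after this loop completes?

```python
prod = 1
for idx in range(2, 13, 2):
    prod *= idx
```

Product of even numbers 2 to 12
`prod` takes the values: 1 → 2 → 8 → 48 → 384 → 3840 → 46080

Answer: 46080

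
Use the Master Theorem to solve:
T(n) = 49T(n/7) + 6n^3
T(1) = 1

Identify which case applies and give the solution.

a=49, b=7, f(n)=6n^3. log_7(49) = 2. Since c=3 > 2 and the regularity condition holds (49(n/7)^3 = (49/7^3)n^3 with 49/7^3 < 1), Case 3 applies: T(n) = Θ(f(n)) = O(n^3).

Answer: O(n^3) - Case 3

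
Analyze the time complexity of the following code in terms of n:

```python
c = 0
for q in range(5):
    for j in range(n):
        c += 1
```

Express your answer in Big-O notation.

Each loop level contributes: 1 × n. Multiplying the contributions gives O(n).

Answer: O(n)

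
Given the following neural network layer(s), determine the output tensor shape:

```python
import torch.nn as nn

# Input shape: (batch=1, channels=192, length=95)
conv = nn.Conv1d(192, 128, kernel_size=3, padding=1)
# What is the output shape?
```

Input: (1, 192, 95) -> Output: (1, 128, 95)

Answer: (1, 128, 95)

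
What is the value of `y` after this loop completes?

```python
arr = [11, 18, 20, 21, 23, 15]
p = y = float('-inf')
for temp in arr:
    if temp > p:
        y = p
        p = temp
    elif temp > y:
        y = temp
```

Second largest (with repeats) in [11, 18, 20, 21, 23, 15]
`y` takes the values: -inf → 11 → 18 → 20 → 21

Answer: 21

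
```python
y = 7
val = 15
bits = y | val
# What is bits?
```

Trace:
`y = 7` → y = 7
`val = 15` → val = 15
`bits = y | val` → bits = 15
So bits = 15

Answer: 15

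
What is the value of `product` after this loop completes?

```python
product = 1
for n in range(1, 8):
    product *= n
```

7! = 5040
`product` takes the values: 1 → 2 → 6 → 24 → 120 → 720 → 5040

Answer: 5040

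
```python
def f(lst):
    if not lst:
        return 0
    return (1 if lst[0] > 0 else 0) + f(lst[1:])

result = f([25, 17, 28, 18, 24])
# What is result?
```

Count of positive elements in [25, 17, 28, 18, 24] = 5

Answer: 5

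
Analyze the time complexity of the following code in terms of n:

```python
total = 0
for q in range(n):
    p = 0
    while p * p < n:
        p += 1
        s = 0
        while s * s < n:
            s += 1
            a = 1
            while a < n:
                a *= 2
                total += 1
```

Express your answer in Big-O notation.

Each loop level contributes: n × √n × √n × log n. Multiplying the contributions gives O(n^2 log n).

Answer: O(n^2 log n)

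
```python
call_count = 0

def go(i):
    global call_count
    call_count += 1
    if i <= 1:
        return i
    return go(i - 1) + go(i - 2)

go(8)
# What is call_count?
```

Calls(i) = 1 + Calls(i-1) + Calls(i-2); Calls(0)=Calls(1)=1. For i=8 this gives 67.

Answer: 67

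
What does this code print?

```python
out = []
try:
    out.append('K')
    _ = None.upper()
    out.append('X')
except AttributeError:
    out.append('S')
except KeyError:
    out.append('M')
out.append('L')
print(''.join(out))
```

Execution trace: 'K' (try body) → 'S' (except AttributeError) → 'L' (after the try/except). Output: KSL

Answer: KSL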